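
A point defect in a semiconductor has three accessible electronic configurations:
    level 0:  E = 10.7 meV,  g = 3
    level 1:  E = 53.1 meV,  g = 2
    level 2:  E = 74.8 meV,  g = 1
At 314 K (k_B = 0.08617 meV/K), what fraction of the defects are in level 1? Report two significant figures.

k_BT = 0.08617 × 314 K = 27.06 meV.
Eᵢ/kT = 0.3954, 1.962, 2.764.
Z = Σ gᵢe^(−Eᵢ/kT) = 3·e^(−0.3954) + 2·e^(−1.962) + 1·e^(−2.764) = 2.020 + 0.2812 + 0.06304 = 2.364.
P₁ = g₁ e^(−E₁/kT) / Z = 0.2812/2.364 = 0.12.

0.12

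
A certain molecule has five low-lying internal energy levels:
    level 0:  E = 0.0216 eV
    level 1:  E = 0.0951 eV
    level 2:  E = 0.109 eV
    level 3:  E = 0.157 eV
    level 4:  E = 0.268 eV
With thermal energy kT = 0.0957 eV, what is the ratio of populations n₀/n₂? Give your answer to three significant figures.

n₀/n₂ = exp[−(E₀−E₂)/kT] = exp(−(-0.0874 eV)/(0.0957 eV)) = exp(0.91327) = 2.49.

2.49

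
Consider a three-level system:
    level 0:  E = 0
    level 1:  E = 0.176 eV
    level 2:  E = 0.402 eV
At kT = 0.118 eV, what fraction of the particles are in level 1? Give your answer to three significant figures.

0.179

Eᵢ/kT = 0, 1.4915, 3.4068.
Z = Σ e^(−Eᵢ/kT) = e^(−0) + e^(−1.4915) + e^(−3.4068) = 1.0000 + 0.22503 + 0.033147 = 1.2582.
P₁ = e^(−E₁/kT) / Z = 0.22503/1.2582 = 0.179.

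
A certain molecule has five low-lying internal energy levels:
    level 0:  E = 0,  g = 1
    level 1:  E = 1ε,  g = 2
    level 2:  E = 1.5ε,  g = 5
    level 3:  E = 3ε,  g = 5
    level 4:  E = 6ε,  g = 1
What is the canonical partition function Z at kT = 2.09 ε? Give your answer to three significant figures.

Eᵢ/kT = 0, 0.47847, 0.71770, 1.4354, 2.8708.
Z = Σ gᵢe^(−Eᵢ/kT) = 1·e^(−0) + 2·e^(−0.47847) + 5·e^(−0.71770) + 5·e^(−1.4354) + 1·e^(−2.8708) = 1.0000 + 1.2395 + 2.4394 + 1.1901 + 0.056654 = 5.9257.

Z = 5.93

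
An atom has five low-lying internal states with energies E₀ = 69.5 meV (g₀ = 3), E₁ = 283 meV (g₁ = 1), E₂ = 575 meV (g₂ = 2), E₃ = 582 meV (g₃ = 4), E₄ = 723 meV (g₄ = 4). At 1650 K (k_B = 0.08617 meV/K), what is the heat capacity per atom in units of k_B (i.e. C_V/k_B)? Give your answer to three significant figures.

k_BT = 0.08617 × 1650 K = 142.18 meV.
Eᵢ/kT = 0.48882, 1.9904, 4.0442, 4.0934, 5.0851.
Z = Σ gᵢe^(−Eᵢ/kT) = 3·e^(−0.48882) + 1·e^(−1.9904) + 2·e^(−4.0442) + 4·e^(−4.0934) + 4·e^(−5.0851) = 1.8400 + 0.13664 + 0.035047 + 0.066730 + 0.024753 = 2.1032.
⟨E⟩ = 115.74 meV, ⟨E²⟩ = 31837 meV².
C_V/k_B = (⟨E²⟩ − ⟨E⟩²)/(kT)² = (31837 − 13396)/20215 = 0.912.

0.912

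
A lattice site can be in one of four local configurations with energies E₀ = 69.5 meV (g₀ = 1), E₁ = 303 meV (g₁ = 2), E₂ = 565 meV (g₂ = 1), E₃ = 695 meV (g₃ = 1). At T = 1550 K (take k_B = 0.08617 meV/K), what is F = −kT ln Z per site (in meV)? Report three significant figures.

26.3 meV

k_BT = 0.08617 × 1550 K = 133.56 meV.
Eᵢ/kT = 0.52037, 2.2686, 4.2303, 5.2037.
Z = Σ gᵢe^(−Eᵢ/kT) = 1·e^(−0.52037) + 2·e^(−2.2686) + 1·e^(−4.2303) + 1·e^(−5.2037) = 0.59430 + 0.20691 + 0.014548 + 0.0054962 = 0.82125.
F = −kT ln Z = −133.56 × ln(0.82125) = −133.56 × -0.19693 = 26.3 meV.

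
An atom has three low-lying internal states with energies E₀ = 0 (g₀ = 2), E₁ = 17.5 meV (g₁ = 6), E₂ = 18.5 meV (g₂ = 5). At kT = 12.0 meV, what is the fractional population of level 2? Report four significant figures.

0.2396

Eᵢ/kT = 0, 1.45833, 1.54167.
Z = Σ gᵢe^(−Eᵢ/kT) = 2·e^(−0) + 6·e^(−1.45833) + 5·e^(−1.54167) = 2.00000 + 1.39575 + 1.07012 = 4.46587.
P₂ = g₂ e^(−E₂/kT) / Z = 1.07012/4.46587 = 0.2396.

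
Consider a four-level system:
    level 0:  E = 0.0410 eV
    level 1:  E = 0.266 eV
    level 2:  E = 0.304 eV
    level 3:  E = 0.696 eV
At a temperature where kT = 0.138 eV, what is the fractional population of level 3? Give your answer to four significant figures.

0.006417

Eᵢ/kT = 0.297101, 1.92754, 2.20290, 5.04348.
Z = Σ e^(−Eᵢ/kT) = e^(−0.297101) + e^(−1.92754) + e^(−2.20290) + e^(−5.04348) = 0.742969 + 0.145506 + 0.110482 + 0.00645126 = 1.00541.
P₃ = e^(−E₃/kT) / Z = 0.00645126/1.00541 = 0.006417.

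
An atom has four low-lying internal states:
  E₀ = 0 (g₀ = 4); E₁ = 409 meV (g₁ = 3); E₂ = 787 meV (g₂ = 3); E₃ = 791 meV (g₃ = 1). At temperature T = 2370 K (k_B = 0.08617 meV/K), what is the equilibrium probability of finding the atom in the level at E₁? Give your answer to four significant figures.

k_BT = 0.08617 × 2370 K = 204.223 meV.
Eᵢ/kT = 0, 2.00271, 3.85363, 3.87322.
Z = Σ gᵢe^(−Eᵢ/kT) = 4·e^(−0) + 3·e^(−2.00271) + 3·e^(−3.85363) + 1·e^(−3.87322) = 4.00000 + 0.404907 + 0.0636079 + 0.0207913 = 4.48931.
P₁ = g₁ e^(−E₁/kT) / Z = 0.404907/4.48931 = 0.09019.

0.09019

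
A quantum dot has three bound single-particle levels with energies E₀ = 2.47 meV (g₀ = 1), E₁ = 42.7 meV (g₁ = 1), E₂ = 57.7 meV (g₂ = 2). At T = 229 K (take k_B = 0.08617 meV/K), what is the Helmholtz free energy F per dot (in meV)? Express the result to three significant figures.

-1.96 meV

k_BT = 0.08617 × 229 K = 19.733 meV.
Eᵢ/kT = 0.12517, 2.1639, 2.9240.
Z = Σ gᵢe^(−Eᵢ/kT) = 1·e^(−0.12517) + 1·e^(−2.1639) + 2·e^(−2.9240) = 0.88235 + 0.11488 + 0.10744 = 1.1047.
F = −kT ln Z = −19.733 × ln(1.1047) = −19.733 × 0.099574 = -1.96 meV.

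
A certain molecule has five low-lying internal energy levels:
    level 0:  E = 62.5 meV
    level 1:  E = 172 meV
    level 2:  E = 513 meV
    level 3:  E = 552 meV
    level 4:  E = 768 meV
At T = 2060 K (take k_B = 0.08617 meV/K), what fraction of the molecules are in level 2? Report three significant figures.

k_BT = 0.08617 × 2060 K = 177.51 meV.
Eᵢ/kT = 0.35209, 0.96896, 2.8900, 3.1097, 4.3265.
Z = Σ e^(−Eᵢ/kT) = e^(−0.35209) + e^(−0.96896) + e^(−2.8900) + e^(−3.1097) + e^(−4.3265) = 0.70322 + 0.37948 + 0.055576 + 0.044614 + 0.013214 = 1.1961.
P₂ = e^(−E₂/kT) / Z = 0.055576/1.1961 = 0.0465.

0.0465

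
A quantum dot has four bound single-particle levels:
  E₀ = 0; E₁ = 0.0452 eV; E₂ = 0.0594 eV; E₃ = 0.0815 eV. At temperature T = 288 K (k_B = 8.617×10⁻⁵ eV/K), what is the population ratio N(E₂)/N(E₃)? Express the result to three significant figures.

k_BT = 8.617×10⁻⁵ × 288 K = 0.024817 eV.
n₂/n₃ = exp[−(E₂−E₃)/kT] = exp(−(-0.0221 eV)/(0.024817 eV)) = exp(0.89052) = 2.44.

2.44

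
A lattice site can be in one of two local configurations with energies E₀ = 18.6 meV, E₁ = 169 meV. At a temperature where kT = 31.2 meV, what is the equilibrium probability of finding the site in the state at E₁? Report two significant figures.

Eᵢ/kT = 0.5962, 5.417.
Z = Σ e^(−Eᵢ/kT) = e^(−0.5962) + e^(−5.417) = 0.5509 + 0.004440 = 0.5553.
P₁ = e^(−E₁/kT) / Z = 0.004440/0.5553 = 0.0080.

0.0080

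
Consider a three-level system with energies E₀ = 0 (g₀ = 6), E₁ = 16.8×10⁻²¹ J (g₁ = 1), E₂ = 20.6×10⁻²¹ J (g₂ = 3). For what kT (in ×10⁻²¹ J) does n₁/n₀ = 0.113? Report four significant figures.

43.23 ×10⁻²¹ J

n₁/n₀ = (g₁/g₀) exp[−(E₁−E₀)/kT] = 0.113.
⇒ (E₁−E₀)/kT = ln((1/6)/0.113) = ln(1.47493) = 0.388611.
kT = 16.8 ×10⁻²¹ J / 0.388611 = 43.23 ×10⁻²¹ J.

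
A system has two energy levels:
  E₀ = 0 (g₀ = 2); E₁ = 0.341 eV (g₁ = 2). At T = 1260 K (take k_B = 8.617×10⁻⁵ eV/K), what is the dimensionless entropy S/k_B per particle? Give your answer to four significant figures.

k_BT = 8.617×10⁻⁵ × 1260 K = 0.108574 eV.
Eᵢ/kT = 0, 3.14072.
Z = Σ gᵢe^(−Eᵢ/kT) = 2·e^(−0) + 2·e^(−3.14072) = 2.00000 + 0.0865033 = 2.08650.
⟨E⟩ = Σ EᵢPᵢ = 0.0141374 eV.
S/k_B = ln Z + ⟨E⟩/kT = ln(2.08650) + 0.0141374/0.108574 = 0.735488 + 0.130210 = 0.8657.

0.8657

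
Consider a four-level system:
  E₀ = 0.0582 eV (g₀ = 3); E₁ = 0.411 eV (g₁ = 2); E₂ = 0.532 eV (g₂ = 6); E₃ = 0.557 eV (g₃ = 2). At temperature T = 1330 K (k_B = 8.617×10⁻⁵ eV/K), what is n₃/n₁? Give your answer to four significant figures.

k_BT = 8.617×10⁻⁵ × 1330 K = 0.114606 eV.
n₃/n₁ = (g₃/g₁) exp[−(E₃−E₁)/kT] = (2/2) × exp(−(0.146 eV)/(0.114606 eV)) = (2/2) × exp(-1.27393) = 0.2797.

0.2797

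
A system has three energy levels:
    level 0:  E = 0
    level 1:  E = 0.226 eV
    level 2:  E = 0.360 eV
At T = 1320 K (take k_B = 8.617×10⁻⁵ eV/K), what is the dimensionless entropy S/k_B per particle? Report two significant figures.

k_BT = 8.617×10⁻⁵ × 1320 K = 0.1137 eV.
Eᵢ/kT = 0, 1.988, 3.166.
Z = Σ e^(−Eᵢ/kT) = e^(−0) + e^(−1.988) + e^(−3.166) = 1.000 + 0.1370 + 0.04217 = 1.179.
⟨E⟩ = Σ EᵢPᵢ = 0.03914 eV.
S/k_B = ln Z + ⟨E⟩/kT = ln(1.179) + 0.03914/0.1137 = 0.1647 + 0.3442 = 0.51.

0.51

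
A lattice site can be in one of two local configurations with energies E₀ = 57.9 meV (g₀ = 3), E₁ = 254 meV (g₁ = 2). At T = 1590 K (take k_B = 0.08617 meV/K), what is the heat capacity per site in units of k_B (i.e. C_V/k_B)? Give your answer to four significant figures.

k_BT = 0.08617 × 1590 K = 137.010 meV.
Eᵢ/kT = 0.422597, 1.85388.
Z = Σ gᵢe^(−Eᵢ/kT) = 3·e^(−0.422597) + 2·e^(−1.85388) = 1.96603 + 0.313257 = 2.27929.
⟨E⟩ = 84.8512 meV, ⟨E²⟩ = 11758.5 meV².
C_V/k_B = (⟨E²⟩ − ⟨E⟩²)/(kT)² = (11758.5 − 7199.73)/18771.7 = 0.2429.

0.2429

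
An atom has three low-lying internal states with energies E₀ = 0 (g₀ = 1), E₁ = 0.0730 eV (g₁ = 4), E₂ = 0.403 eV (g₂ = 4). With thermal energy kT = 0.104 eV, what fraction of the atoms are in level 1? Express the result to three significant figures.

Eᵢ/kT = 0, 0.70192, 3.8750.
Z = Σ gᵢe^(−Eᵢ/kT) = 1·e^(−0) + 4·e^(−0.70192) + 4·e^(−3.8750) = 1.0000 + 1.9825 + 0.083017 = 3.0655.
P₁ = g₁ e^(−E₁/kT) / Z = 1.9825/3.0655 = 0.647.

0.647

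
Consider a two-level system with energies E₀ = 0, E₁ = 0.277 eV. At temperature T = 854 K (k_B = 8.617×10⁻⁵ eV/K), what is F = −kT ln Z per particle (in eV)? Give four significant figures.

k_BT = 8.617×10⁻⁵ × 854 K = 0.0735892 eV.
Eᵢ/kT = 0, 3.76414.
Z = Σ e^(−Eᵢ/kT) = e^(−0) + e^(−3.76414) = 1.00000 + 0.0231875 = 1.02319.
F = −kT ln Z = −0.0735892 × ln(1.02319) = −0.0735892 × 0.0229252 = -0.001687 eV.

-0.001687 eV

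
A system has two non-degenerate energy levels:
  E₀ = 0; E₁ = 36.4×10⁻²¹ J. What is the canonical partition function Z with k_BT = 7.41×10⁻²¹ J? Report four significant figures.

Eᵢ/kT = 0, 4.91228.
Z = Σ e^(−Eᵢ/kT) = e^(−0) + e^(−4.91228) = 1.00000 + 0.00735570 = 1.00736.

Z = 1.007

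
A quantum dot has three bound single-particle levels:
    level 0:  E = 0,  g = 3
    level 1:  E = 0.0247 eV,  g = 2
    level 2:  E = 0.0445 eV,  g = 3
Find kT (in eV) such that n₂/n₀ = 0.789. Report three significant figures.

n₂/n₀ = (g₂/g₀) exp[−(E₂−E₀)/kT] = 0.789.
⇒ (E₂−E₀)/kT = ln((3/3)/0.789) = ln(1.2674) = 0.23697.
kT = 0.0445 eV / 0.23697 = 0.188 eV.

0.188 eV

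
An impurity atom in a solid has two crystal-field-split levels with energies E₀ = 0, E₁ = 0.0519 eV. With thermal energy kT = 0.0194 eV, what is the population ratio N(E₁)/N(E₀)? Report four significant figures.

0.06889

n₁/n₀ = exp[−(E₁−E₀)/kT] = exp(−(0.0519 eV)/(0.0194 eV)) = exp(-2.67526) = 0.06889.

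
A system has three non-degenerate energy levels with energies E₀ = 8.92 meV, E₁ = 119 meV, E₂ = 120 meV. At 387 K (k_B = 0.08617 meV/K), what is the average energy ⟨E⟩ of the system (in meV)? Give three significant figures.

16.4 meV

k_BT = 0.08617 × 387 K = 33.348 meV.
Eᵢ/kT = 0.26748, 3.5684, 3.5984.
Z = Σ e^(−Eᵢ/kT) = e^(−0.26748) + e^(−3.5684) + e^(−3.5984) = 0.76531 + 0.028201 + 0.027367 = 0.82088.
⟨E⟩ = Σ Eᵢ e^(−Eᵢ/kT) / Z = (8.92·0.76531 + 119·0.028201 + 120·0.027367) / 0.82088 = 16.4 meV.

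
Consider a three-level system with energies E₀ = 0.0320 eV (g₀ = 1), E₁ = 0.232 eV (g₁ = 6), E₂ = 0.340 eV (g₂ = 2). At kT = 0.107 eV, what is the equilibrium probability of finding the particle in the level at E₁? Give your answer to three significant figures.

0.454

Eᵢ/kT = 0.29907, 2.1682, 3.1776.
Z = Σ gᵢe^(−Eᵢ/kT) = 1·e^(−0.29907) + 6·e^(−2.1682) + 2·e^(−3.1776) = 0.74151 + 0.68630 + 0.083371 = 1.5112.
P₁ = g₁ e^(−E₁/kT) / Z = 0.68630/1.5112 = 0.454.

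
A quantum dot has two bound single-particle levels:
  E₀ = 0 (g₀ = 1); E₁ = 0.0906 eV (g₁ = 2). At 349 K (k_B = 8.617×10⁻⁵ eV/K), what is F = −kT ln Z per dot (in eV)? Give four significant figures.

-0.002820 eV

k_BT = 8.617×10⁻⁵ × 349 K = 0.0300733 eV.
Eᵢ/kT = 0, 3.01264.
Z = Σ gᵢe^(−Eᵢ/kT) = 1·e^(−0) + 2·e^(−3.01264) = 1.00000 + 0.0983234 = 1.09832.
F = −kT ln Z = −0.0300733 × ln(1.09832) = −0.0300733 × 0.0937817 = -0.002820 eV.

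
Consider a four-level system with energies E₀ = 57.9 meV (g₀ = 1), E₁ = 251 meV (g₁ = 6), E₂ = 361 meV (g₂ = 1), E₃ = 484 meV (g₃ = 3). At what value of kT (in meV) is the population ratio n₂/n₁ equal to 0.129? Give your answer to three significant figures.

n₂/n₁ = (g₂/g₁) exp[−(E₂−E₁)/kT] = 0.129.
⇒ (E₂−E₁)/kT = ln((1/6)/0.129) = ln(1.2920) = 0.25619.
kT = 110 meV / 0.25619 = 429 meV.

429 meV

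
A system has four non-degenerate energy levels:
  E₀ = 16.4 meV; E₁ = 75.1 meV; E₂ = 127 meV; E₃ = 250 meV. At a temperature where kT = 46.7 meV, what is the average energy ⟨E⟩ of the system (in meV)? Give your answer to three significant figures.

Eᵢ/kT = 0.35118, 1.6081, 2.7195, 5.3533.
Z = Σ e^(−Eᵢ/kT) = e^(−0.35118) + e^(−1.6081) + e^(−2.7195) + e^(−5.3533) = 0.70386 + 0.20027 + 0.065908 + 0.0047325 = 0.97477.
⟨E⟩ = Σ Eᵢ e^(−Eᵢ/kT) / Z = (16.4·0.70386 + 75.1·0.20027 + 127·0.065908 + 250·0.0047325) / 0.97477 = 37.1 meV.

37.1 meV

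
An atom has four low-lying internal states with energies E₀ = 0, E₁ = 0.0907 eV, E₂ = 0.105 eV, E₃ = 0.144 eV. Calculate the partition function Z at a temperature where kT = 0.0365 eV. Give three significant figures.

Z = 1.16

Eᵢ/kT = 0, 2.4849, 2.8767, 3.9452.
Z = Σ e^(−Eᵢ/kT) = e^(−0) + e^(−2.4849) + e^(−2.8767) + e^(−3.9452) = 1.0000 + 0.083334 + 0.056320 + 0.019347 = 1.1590.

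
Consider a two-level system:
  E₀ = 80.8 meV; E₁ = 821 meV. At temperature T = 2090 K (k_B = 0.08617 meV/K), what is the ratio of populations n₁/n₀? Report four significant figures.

k_BT = 0.08617 × 2090 K = 180.095 meV.
n₁/n₀ = exp[−(E₁−E₀)/kT] = exp(−(740.2 meV)/(180.095 meV)) = exp(-4.11005) = 0.01641.

0.01641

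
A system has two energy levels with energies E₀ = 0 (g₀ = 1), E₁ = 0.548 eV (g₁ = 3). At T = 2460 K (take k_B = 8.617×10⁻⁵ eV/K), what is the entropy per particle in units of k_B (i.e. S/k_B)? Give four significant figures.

0.6807

k_BT = 8.617×10⁻⁵ × 2460 K = 0.211978 eV.
Eᵢ/kT = 0, 2.58517.
Z = Σ gᵢe^(−Eᵢ/kT) = 1·e^(−0) + 3·e^(−2.58517) = 1.00000 + 0.226150 = 1.22615.
⟨E⟩ = Σ EᵢPᵢ = 0.101073 eV.
S/k_B = ln Z + ⟨E⟩/kT = ln(1.22615) + 0.101073/0.211978 = 0.203879 + 0.476809 = 0.6807.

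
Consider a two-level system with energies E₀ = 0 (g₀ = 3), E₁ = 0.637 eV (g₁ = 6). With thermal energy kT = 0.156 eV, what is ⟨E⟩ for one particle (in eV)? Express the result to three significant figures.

0.0208 eV

Eᵢ/kT = 0, 4.0833.
Z = Σ gᵢe^(−Eᵢ/kT) = 3·e^(−0) + 6·e^(−4.0833) = 3.0000 + 0.10111 = 3.1011.
⟨E⟩ = Σ Eᵢ gᵢe^(−Eᵢ/kT) / Z = (0·3.0000 + 0.637·0.10111) / 3.1011 = 0.0208 eV.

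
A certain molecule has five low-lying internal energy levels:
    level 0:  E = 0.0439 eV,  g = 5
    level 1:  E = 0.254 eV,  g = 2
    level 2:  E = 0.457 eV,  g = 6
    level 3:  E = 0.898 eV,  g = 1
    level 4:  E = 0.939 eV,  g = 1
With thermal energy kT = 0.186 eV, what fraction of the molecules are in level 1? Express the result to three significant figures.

0.102

Eᵢ/kT = 0.23602, 1.3656, 2.4570, 4.8280, 5.0484.
Z = Σ gᵢe^(−Eᵢ/kT) = 5·e^(−0.23602) + 2·e^(−1.3656) + 6·e^(−2.4570) + 1·e^(−4.8280) + 1·e^(−5.0484) = 3.9488 + 0.51045 + 0.51415 + 0.0080025 + 0.0064196 = 4.9878.
P₁ = g₁ e^(−E₁/kT) / Z = 0.51045/4.9878 = 0.102.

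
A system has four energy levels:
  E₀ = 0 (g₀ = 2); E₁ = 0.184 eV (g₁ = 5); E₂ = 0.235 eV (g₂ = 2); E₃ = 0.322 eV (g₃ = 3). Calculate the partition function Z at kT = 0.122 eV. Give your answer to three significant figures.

Eᵢ/kT = 0, 1.5082, 1.9262, 2.6393.
Z = Σ gᵢe^(−Eᵢ/kT) = 2·e^(−0) + 5·e^(−1.5082) + 2·e^(−1.9262) + 3·e^(−2.6393) = 2.0000 + 1.1065 + 0.29140 + 0.21423 = 3.6121.

Z = 3.61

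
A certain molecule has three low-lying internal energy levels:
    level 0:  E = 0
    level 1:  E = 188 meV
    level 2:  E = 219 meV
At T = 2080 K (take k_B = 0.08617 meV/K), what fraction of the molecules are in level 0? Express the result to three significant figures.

k_BT = 0.08617 × 2080 K = 179.23 meV.
Eᵢ/kT = 0, 1.0489, 1.2219.
Z = Σ e^(−Eᵢ/kT) = e^(−0) + e^(−1.0489) + e^(−1.2219) = 1.0000 + 0.35032 + 0.29467 = 1.6450.
P₀ = e^(−E₀/kT) / Z = 1.0000/1.6450 = 0.608.

0.608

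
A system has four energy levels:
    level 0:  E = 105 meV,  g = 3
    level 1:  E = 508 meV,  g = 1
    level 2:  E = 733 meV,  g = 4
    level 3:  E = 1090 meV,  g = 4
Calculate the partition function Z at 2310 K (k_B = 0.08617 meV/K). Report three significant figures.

Z = 1.97

k_BT = 0.08617 × 2310 K = 199.05 meV.
Eᵢ/kT = 0.52751, 2.5521, 3.6825, 5.4760.
Z = Σ gᵢe^(−Eᵢ/kT) = 3·e^(−0.52751) + 1·e^(−2.5521) + 4·e^(−3.6825) + 4·e^(−5.4760) = 1.7702 + 0.077918 + 0.10064 + 0.016744 = 1.9655.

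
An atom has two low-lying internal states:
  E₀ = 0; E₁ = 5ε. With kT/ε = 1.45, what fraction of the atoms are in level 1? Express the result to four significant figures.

Eᵢ/kT = 0, 3.44828.
Z = Σ e^(−Eᵢ/kT) = e^(−0) + e^(−3.44828) = 1.00000 + 0.0318003 = 1.03180.
P₁ = e^(−E₁/kT) / Z = 0.0318003/1.03180 = 0.03082.

0.03082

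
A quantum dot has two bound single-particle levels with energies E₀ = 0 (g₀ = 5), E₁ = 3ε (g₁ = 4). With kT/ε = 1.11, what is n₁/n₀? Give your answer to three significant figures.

n₁/n₀ = (g₁/g₀) exp[−(E₁−E₀)/kT] = (4/5) × exp(−(3ε)/(1.11ε)) = (4/5) × exp(-2.7027) = 0.0536.

0.0536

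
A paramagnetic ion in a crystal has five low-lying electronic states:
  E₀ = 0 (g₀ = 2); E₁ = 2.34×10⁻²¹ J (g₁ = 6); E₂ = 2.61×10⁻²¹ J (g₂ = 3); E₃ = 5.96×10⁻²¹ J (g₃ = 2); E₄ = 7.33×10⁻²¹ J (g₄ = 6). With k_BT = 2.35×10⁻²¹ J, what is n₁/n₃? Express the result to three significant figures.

n₁/n₃ = (g₁/g₃) exp[−(E₁−E₃)/kT] = (6/2) × exp(−(-3.62 ×10⁻²¹ J)/(2.35 ×10⁻²¹ J)) = (6/2) × exp(1.5404) = 14.0.

14.0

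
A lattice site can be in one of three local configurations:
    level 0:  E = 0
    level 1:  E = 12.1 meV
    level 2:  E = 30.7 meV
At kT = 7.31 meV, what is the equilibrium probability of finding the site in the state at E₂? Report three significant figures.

Eᵢ/kT = 0, 1.6553, 4.1997.
Z = Σ e^(−Eᵢ/kT) = e^(−0) + e^(−1.6553) + e^(−4.1997) = 1.0000 + 0.19103 + 0.015000 = 1.2060.
P₂ = e^(−E₂/kT) / Z = 0.015000/1.2060 = 0.0124.

0.0124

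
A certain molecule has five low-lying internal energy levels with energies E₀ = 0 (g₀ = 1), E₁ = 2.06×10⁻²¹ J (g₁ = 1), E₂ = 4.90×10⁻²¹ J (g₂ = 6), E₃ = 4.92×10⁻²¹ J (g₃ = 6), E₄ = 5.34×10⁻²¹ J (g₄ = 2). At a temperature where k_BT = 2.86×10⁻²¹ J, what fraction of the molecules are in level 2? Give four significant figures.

Eᵢ/kT = 0, 0.720280, 1.71329, 1.72028, 1.86713.
Z = Σ gᵢe^(−Eᵢ/kT) = 1·e^(−0) + 1·e^(−0.720280) + 6·e^(−1.71329) + 6·e^(−1.72028) + 2·e^(−1.86713) = 1.00000 + 0.486616 + 1.08163 + 1.07410 + 0.309133 = 3.95148.
P₂ = g₂ e^(−E₂/kT) / Z = 1.08163/3.95148 = 0.2737.

0.2737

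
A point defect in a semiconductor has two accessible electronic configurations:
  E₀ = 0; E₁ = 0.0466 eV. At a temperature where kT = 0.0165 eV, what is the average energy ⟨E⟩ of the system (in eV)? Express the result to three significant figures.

Eᵢ/kT = 0, 2.8242.
Z = Σ e^(−Eᵢ/kT) = e^(−0) + e^(−2.8242) = 1.0000 + 0.059356 = 1.0594.
⟨E⟩ = Σ Eᵢ e^(−Eᵢ/kT) / Z = (0·1.0000 + 0.0466·0.059356) / 1.0594 = 0.00261 eV.

0.00261 eV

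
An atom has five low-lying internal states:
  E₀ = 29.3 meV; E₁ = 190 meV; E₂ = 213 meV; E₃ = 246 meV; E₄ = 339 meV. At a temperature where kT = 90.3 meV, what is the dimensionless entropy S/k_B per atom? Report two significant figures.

Eᵢ/kT = 0.3245, 2.104, 2.359, 2.724, 3.754.
Z = Σ e^(−Eᵢ/kT) = e^(−0.3245) + e^(−2.104) + e^(−2.359) + e^(−2.724) + e^(−3.754) = 0.7229 + 0.1220 + 0.09451 + 0.06561 + 0.02342 = 1.028.
⟨E⟩ = Σ EᵢPᵢ = 86.16 meV.
S/k_B = ln Z + ⟨E⟩/kT = ln(1.028) + 86.16/90.3 = 0.02762 + 0.9542 = 0.98.

0.98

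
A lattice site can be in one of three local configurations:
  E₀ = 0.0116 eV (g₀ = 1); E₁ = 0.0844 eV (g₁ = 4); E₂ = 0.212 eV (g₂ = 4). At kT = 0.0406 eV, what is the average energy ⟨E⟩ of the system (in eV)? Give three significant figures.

0.0436 eV

Eᵢ/kT = 0.28571, 2.0788, 5.2217.
Z = Σ gᵢe^(−Eᵢ/kT) = 1·e^(−0.28571) + 4·e^(−2.0788) + 4·e^(−5.2217) = 0.75148 + 0.50032 + 0.021593 = 1.2734.
⟨E⟩ = Σ Eᵢ gᵢe^(−Eᵢ/kT) / Z = (0.0116·0.75148 + 0.0844·0.50032 + 0.212·0.021593) / 1.2734 = 0.0436 eV.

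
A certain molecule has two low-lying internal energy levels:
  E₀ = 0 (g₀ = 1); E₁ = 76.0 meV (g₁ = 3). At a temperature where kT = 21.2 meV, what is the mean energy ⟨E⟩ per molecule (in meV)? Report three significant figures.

Eᵢ/kT = 0, 3.5849.
Z = Σ gᵢe^(−Eᵢ/kT) = 1·e^(−0) + 3·e^(−3.5849) = 1.0000 + 0.083218 = 1.0832.
⟨E⟩ = Σ Eᵢ gᵢe^(−Eᵢ/kT) / Z = (0·1.0000 + 76.0·0.083218) / 1.0832 = 5.84 meV.

5.84 meV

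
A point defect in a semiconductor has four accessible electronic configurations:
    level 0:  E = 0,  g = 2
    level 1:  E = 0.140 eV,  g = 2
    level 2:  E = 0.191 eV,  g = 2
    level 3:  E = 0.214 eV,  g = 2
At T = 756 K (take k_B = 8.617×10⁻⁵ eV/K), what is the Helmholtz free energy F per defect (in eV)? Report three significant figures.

k_BT = 8.617×10⁻⁵ × 756 K = 0.065145 eV.
Eᵢ/kT = 0, 2.1491, 2.9319, 3.2850.
Z = Σ gᵢe^(−Eᵢ/kT) = 2·e^(−0) + 2·e^(−2.1491) + 2·e^(−2.9319) + 2·e^(−3.2850) = 2.0000 + 0.23318 + 0.10659 + 0.074881 = 2.4147.
F = −kT ln Z = −0.065145 × ln(2.4147) = −0.065145 × 0.88158 = -0.0574 eV.

-0.0574 eV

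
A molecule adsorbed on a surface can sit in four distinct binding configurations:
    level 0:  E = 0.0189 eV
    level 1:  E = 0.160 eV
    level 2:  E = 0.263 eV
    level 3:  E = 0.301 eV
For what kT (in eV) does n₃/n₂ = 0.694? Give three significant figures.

n₃/n₂ = exp[−(E₃−E₂)/kT] = 0.694.
⇒ (E₃−E₂)/kT = ln(1/0.694) = ln(1.4409) = 0.36527.
kT = 0.038 eV / 0.36527 = 0.104 eV.

0.104 eV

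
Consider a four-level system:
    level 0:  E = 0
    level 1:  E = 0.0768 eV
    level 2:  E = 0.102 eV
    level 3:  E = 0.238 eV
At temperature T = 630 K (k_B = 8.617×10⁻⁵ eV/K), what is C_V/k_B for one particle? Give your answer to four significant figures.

k_BT = 8.617×10⁻⁵ × 630 K = 0.0542871 eV.
Eᵢ/kT = 0, 1.41470, 1.87890, 4.38410.
Z = Σ e^(−Eᵢ/kT) = e^(−0) + e^(−1.41470) + e^(−1.87890) + e^(−4.38410) = 1.00000 + 0.242999 + 0.152758 + 0.0124741 = 1.40823.
⟨E⟩ = 0.0264250 eV, ⟨E²⟩ = 0.00264811 eV².
C_V/k_B = (⟨E²⟩ − ⟨E⟩²)/(kT)² = (0.00264811 − 0.000698281)/0.00294709 = 0.6616.

0.6616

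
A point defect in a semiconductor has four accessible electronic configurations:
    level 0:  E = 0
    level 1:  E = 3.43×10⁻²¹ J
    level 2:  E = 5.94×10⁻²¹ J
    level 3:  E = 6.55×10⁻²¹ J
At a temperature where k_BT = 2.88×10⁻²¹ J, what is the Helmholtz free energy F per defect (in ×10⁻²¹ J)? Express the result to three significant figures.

Eᵢ/kT = 0, 1.1910, 2.0625, 2.2743.
Z = Σ e^(−Eᵢ/kT) = e^(−0) + e^(−1.1910) + e^(−2.0625) + e^(−2.2743) = 1.0000 + 0.30392 + 0.12714 + 0.10287 = 1.5339.
F = −kT ln Z = −2.88 × ln(1.5339) = −2.88 × 0.42781 = -1.23 ×10⁻²¹ J.

-1.23 ×10⁻²¹ J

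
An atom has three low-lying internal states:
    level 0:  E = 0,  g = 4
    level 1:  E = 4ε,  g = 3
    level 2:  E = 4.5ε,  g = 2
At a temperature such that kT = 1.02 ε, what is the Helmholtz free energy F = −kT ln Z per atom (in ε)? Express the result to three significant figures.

-1.44 ε

Eᵢ/kT = 0, 3.9216, 4.4118.
Z = Σ gᵢe^(−Eᵢ/kT) = 4·e^(−0) + 3·e^(−3.9216) + 2·e^(−4.4118) = 4.0000 + 0.059428 + 0.024267 = 4.0837.
F = −kT ln Z = −1.02 × ln(4.0837) = −1.02 × 1.4070 = -1.44 ε.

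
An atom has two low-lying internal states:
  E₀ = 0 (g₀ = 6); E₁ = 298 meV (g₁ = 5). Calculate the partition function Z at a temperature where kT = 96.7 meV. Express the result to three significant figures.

Z = 6.23

Eᵢ/kT = 0, 3.0817.
Z = Σ gᵢe^(−Eᵢ/kT) = 6·e^(−0) + 5·e^(−3.0817) = 6.0000 + 0.22941 = 6.2294.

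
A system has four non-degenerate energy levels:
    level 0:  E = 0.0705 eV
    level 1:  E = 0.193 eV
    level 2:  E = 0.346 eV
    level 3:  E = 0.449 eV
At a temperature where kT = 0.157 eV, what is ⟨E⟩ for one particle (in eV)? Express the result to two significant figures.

Eᵢ/kT = 0.4490, 1.229, 2.204, 2.860.
Z = Σ e^(−Eᵢ/kT) = e^(−0.4490) + e^(−1.229) + e^(−2.204) + e^(−2.860) = 0.6383 + 0.2926 + 0.1104 + 0.05727 = 1.099.
⟨E⟩ = Σ Eᵢ e^(−Eᵢ/kT) / Z = (0.0705·0.6383 + 0.193·0.2926 + 0.346·0.1104 + 0.449·0.05727) / 1.099 = 0.15 eV.

0.15 eV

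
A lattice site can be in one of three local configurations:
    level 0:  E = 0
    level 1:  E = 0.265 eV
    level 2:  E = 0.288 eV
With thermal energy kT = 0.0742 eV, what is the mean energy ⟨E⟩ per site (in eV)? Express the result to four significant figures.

Eᵢ/kT = 0, 3.57143, 3.88140.
Z = Σ e^(−Eᵢ/kT) = e^(−0) + e^(−3.57143) + e^(−3.88140) = 1.00000 + 0.0281156 + 0.0206219 = 1.04874.
⟨E⟩ = Σ Eᵢ e^(−Eᵢ/kT) / Z = (0·1.00000 + 0.265·0.0281156 + 0.288·0.0206219) / 1.04874 = 0.01277 eV.

0.01277 eV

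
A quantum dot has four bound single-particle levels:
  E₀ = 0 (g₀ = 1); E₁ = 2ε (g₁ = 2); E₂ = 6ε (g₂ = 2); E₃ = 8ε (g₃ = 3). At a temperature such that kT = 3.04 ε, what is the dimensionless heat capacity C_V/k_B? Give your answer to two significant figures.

0.69

Eᵢ/kT = 0, 0.6579, 1.974, 2.632.
Z = Σ gᵢe^(−Eᵢ/kT) = 1·e^(−0) + 2·e^(−0.6579) + 2·e^(−1.974) + 3·e^(−2.632) = 1.000 + 1.036 + 0.2778 + 0.2158 = 2.530.
⟨E⟩ = 2.160 ε, ⟨E²⟩ = 11.05 ε².
C_V/k_B = (⟨E²⟩ − ⟨E⟩²)/(kT)² = (11.05 − 4.666)/9.242 = 0.69.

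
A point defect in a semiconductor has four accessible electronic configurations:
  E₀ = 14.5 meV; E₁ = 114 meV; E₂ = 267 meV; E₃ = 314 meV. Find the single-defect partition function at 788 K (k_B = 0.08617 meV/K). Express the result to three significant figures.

Z = 1.02

k_BT = 0.08617 × 788 K = 67.902 meV.
Eᵢ/kT = 0.21354, 1.6789, 3.9321, 4.6243.
Z = Σ e^(−Eᵢ/kT) = e^(−0.21354) + e^(−1.6789) + e^(−3.9321) + e^(−4.6243) = 0.80772 + 0.18658 + 0.019602 + 0.0098105 = 1.0237.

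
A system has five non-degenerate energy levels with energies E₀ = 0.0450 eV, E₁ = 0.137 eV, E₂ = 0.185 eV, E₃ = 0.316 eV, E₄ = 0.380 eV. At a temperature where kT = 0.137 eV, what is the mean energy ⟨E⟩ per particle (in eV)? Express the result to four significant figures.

0.1232 eV

Eᵢ/kT = 0.328467, 1.00000, 1.35036, 2.30657, 2.77372.
Z = Σ e^(−Eᵢ/kT) = e^(−0.328467) + e^(−1.00000) + e^(−1.35036) + e^(−2.30657) + e^(−2.77372) = 0.720027 + 0.367879 + 0.259147 + 0.0996023 + 0.0624293 = 1.50908.
⟨E⟩ = Σ Eᵢ e^(−Eᵢ/kT) / Z = (0.0450·0.720027 + 0.137·0.367879 + 0.185·0.259147 + 0.316·0.0996023 + 0.380·0.0624293) / 1.50908 = 0.1232 eV.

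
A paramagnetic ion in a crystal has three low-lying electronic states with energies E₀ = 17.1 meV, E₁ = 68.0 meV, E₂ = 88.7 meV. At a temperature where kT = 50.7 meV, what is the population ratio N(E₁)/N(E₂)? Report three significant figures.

n₁/n₂ = exp[−(E₁−E₂)/kT] = exp(−(-20.7 meV)/(50.7 meV)) = exp(0.40828) = 1.50.

1.50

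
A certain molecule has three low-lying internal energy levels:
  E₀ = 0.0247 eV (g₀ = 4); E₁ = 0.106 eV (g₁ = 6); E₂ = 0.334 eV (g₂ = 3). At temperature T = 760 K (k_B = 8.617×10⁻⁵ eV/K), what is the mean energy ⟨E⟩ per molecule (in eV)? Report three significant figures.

k_BT = 8.617×10⁻⁵ × 760 K = 0.065489 eV.
Eᵢ/kT = 0.37716, 1.6186, 5.1001.
Z = Σ gᵢe^(−Eᵢ/kT) = 4·e^(−0.37716) + 6·e^(−1.6186) + 3·e^(−5.1001) = 2.7432 + 1.1891 + 0.018288 = 3.9506.
⟨E⟩ = Σ Eᵢ gᵢe^(−Eᵢ/kT) / Z = (0.0247·2.7432 + 0.106·1.1891 + 0.334·0.018288) / 3.9506 = 0.0506 eV.

0.0506 eV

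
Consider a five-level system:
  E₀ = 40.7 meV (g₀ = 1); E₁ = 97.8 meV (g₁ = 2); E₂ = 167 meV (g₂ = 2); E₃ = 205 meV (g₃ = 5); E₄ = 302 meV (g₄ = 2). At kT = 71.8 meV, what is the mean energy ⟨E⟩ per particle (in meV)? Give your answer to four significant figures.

Eᵢ/kT = 0.566852, 1.36212, 2.32591, 2.85515, 4.20613.
Z = Σ gᵢe^(−Eᵢ/kT) = 1·e^(−0.566852) + 2·e^(−1.36212) + 2·e^(−2.32591) + 5·e^(−2.85515) + 2·e^(−4.20613) = 0.567309 + 0.512234 + 0.195389 + 0.287736 + 0.0298079 = 1.59248.
⟨E⟩ = Σ Eᵢ gᵢe^(−Eᵢ/kT) / Z = (40.7·0.567309 + 97.8·0.512234 + 167·0.195389 + 205·0.287736 + 302·0.0298079) / 1.59248 = 109.1 meV.

109.1 meV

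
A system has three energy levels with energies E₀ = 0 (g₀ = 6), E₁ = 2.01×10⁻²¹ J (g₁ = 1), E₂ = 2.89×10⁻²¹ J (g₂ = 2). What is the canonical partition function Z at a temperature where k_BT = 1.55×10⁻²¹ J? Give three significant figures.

Eᵢ/kT = 0, 1.2968, 1.8645.
Z = Σ gᵢe^(−Eᵢ/kT) = 6·e^(−0) + 1·e^(−1.2968) + 2·e^(−1.8645) = 6.0000 + 0.27341 + 0.30995 = 6.5834.

Z = 6.58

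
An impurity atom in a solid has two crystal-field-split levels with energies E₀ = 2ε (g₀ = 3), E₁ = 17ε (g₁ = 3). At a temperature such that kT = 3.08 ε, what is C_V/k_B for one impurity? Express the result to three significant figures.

0.179

Eᵢ/kT = 0.64935, 5.5195.
Z = Σ gᵢe^(−Eᵢ/kT) = 3·e^(−0.64935) + 3·e^(−5.5195) = 1.5672 + 0.012024 = 1.5792.
⟨E⟩ = 2.1142 ε, ⟨E²⟩ = 6.1700 ε².
C_V/k_B = (⟨E²⟩ − ⟨E⟩²)/(kT)² = (6.1700 − 4.4698)/9.4864 = 0.179.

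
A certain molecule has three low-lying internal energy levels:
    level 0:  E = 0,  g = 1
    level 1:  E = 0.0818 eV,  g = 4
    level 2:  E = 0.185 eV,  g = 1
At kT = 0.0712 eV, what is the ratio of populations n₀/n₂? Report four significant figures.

n₀/n₂ = (g₀/g₂) exp[−(E₀−E₂)/kT] = (1/1) × exp(−(-0.185 eV)/(0.0712 eV)) = (1/1) × exp(2.59831) = 13.44.

13.44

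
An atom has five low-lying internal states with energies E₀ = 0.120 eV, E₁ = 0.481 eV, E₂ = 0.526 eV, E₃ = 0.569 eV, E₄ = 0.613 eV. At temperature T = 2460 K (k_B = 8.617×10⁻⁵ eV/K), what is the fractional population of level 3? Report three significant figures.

0.0777

k_BT = 8.617×10⁻⁵ × 2460 K = 0.21198 eV.
Eᵢ/kT = 0.56609, 2.2691, 2.4814, 2.6842, 2.8918.
Z = Σ e^(−Eᵢ/kT) = e^(−0.56609) + e^(−2.2691) + e^(−2.4814) + e^(−2.6842) + e^(−2.8918) = 0.56774 + 0.10341 + 0.083626 + 0.068276 + 0.055476 = 0.87853.
P₃ = e^(−E₃/kT) / Z = 0.068276/0.87853 = 0.0777.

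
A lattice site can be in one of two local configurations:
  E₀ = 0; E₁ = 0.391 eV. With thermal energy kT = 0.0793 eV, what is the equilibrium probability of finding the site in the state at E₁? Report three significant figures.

0.00717

Eᵢ/kT = 0, 4.9306.
Z = Σ e^(−Eᵢ/kT) = e^(−0) + e^(−4.9306) = 1.0000 + 0.0072222 = 1.0072.
P₁ = e^(−E₁/kT) / Z = 0.0072222/1.0072 = 0.00717.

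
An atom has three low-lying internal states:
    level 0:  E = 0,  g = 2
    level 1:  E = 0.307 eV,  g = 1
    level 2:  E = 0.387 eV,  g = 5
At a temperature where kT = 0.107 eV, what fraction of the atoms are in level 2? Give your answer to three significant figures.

0.0613

Eᵢ/kT = 0, 2.8692, 3.6168.
Z = Σ gᵢe^(−Eᵢ/kT) = 2·e^(−0) + 1·e^(−2.8692) + 5·e^(−3.6168) = 2.0000 + 0.056744 + 0.13434 = 2.1911.
P₂ = g₂ e^(−E₂/kT) / Z = 0.13434/2.1911 = 0.0613.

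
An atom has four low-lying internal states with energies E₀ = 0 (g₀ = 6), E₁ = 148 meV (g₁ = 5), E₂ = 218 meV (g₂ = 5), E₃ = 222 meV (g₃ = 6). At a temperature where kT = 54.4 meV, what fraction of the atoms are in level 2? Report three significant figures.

Eᵢ/kT = 0, 2.7206, 4.0074, 4.0809.
Z = Σ gᵢe^(−Eᵢ/kT) = 6·e^(−0) + 5·e^(−2.7206) + 5·e^(−4.0074) + 6·e^(−4.0809) = 6.0000 + 0.32918 + 0.090903 + 0.10135 = 6.5214.
P₂ = g₂ e^(−E₂/kT) / Z = 0.090903/6.5214 = 0.0139.

0.0139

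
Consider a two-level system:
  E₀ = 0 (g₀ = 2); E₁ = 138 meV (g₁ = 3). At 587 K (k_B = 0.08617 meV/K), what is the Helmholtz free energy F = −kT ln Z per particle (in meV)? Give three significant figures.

-39.8 meV

k_BT = 0.08617 × 587 K = 50.582 meV.
Eᵢ/kT = 0, 2.7282.
Z = Σ gᵢe^(−Eᵢ/kT) = 2·e^(−0) + 3·e^(−2.7282) = 2.0000 + 0.19601 = 2.1960.
F = −kT ln Z = −50.582 × ln(2.1960) = −50.582 × 0.78664 = -39.8 meV.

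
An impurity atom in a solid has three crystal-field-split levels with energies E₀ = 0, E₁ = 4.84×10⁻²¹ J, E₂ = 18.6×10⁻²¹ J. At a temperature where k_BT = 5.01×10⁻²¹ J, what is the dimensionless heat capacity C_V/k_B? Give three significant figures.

0.386

Eᵢ/kT = 0, 0.96607, 3.7126.
Z = Σ e^(−Eᵢ/kT) = e^(−0) + e^(−0.96607) + e^(−3.7126) = 1.0000 + 0.38058 + 0.024414 = 1.4050.
⟨E⟩ = 1.6342, ⟨E²⟩ = 12.357.
C_V/k_B = (⟨E²⟩ − ⟨E⟩²)/(kT)² = (12.357 − 2.6706)/25.100 = 0.386.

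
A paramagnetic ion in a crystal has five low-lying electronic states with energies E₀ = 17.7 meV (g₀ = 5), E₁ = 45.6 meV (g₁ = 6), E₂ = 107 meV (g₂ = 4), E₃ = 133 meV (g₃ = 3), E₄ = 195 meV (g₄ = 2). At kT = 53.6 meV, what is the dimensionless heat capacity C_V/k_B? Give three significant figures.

Eᵢ/kT = 0.33022, 0.85075, 1.9963, 2.4813, 3.6381.
Z = Σ gᵢe^(−Eᵢ/kT) = 5·e^(−0.33022) + 6·e^(−0.85075) + 4·e^(−1.9963) + 3·e^(−2.4813) + 2·e^(−3.6381) = 3.5938 + 2.5626 + 0.54335 + 0.25090 + 0.052605 = 7.0033.
⟨E⟩ = 40.300 meV, ⟨E²⟩ = 2729.3 meV².
C_V/k_B = (⟨E²⟩ − ⟨E⟩²)/(kT)² = (2729.3 − 1624.1)/2873.0 = 0.385.

0.385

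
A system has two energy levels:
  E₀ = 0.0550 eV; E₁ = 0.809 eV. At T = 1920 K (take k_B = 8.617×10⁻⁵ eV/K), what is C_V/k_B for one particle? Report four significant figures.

k_BT = 8.617×10⁻⁵ × 1920 K = 0.165446 eV.
Eᵢ/kT = 0.332435, 4.88981.
Z = Σ e^(−Eᵢ/kT) = e^(−0.332435) + e^(−4.88981) = 0.717175 + 0.00752285 = 0.724698.
⟨E⟩ = 0.0628270 eV, ⟨E²⟩ = 0.00978755 eV².
C_V/k_B = (⟨E²⟩ − ⟨E⟩²)/(kT)² = (0.00978755 − 0.00394723)/0.0273724 = 0.2134.

0.2134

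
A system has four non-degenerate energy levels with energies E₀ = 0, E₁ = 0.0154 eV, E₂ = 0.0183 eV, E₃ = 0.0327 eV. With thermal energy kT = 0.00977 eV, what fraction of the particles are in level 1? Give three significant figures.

0.148

Eᵢ/kT = 0, 1.5763, 1.8731, 3.3470.
Z = Σ e^(−Eᵢ/kT) = e^(−0) + e^(−1.5763) + e^(−1.8731) + e^(−3.3470) = 1.0000 + 0.20674 + 0.15365 + 0.035190 = 1.3956.
P₁ = e^(−E₁/kT) / Z = 0.20674/1.3956 = 0.148.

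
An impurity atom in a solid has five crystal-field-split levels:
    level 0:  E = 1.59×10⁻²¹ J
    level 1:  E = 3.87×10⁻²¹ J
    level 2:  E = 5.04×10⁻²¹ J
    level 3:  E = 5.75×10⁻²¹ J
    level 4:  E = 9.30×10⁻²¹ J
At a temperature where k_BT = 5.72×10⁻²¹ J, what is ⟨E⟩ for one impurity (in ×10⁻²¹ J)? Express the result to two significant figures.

Eᵢ/kT = 0.2780, 0.6766, 0.8811, 1.005, 1.626.
Z = Σ e^(−Eᵢ/kT) = e^(−0.2780) + e^(−0.6766) + e^(−0.8811) + e^(−1.005) + e^(−1.626) = 0.7573 + 0.5083 + 0.4143 + 0.3660 + 0.1967 = 2.243.
⟨E⟩ = Σ Eᵢ e^(−Eᵢ/kT) / Z = (1.59·0.7573 + 3.87·0.5083 + 5.04·0.4143 + 5.75·0.3660 + 9.30·0.1967) / 2.243 = 4.1 ×10⁻²¹ J.

4.1 ×10⁻²¹ J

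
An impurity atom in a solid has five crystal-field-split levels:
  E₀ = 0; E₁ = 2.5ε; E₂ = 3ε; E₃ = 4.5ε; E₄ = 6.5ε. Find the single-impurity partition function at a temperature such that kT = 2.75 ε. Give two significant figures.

Eᵢ/kT = 0, 0.9091, 1.091, 1.636, 2.364.
Z = Σ e^(−Eᵢ/kT) = e^(−0) + e^(−0.9091) + e^(−1.091) + e^(−1.636) + e^(−2.364) = 1.000 + 0.4029 + 0.3359 + 0.1948 + 0.09404 = 2.028.

Z = 2.0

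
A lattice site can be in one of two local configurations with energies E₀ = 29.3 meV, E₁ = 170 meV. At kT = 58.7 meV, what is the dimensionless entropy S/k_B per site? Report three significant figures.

Eᵢ/kT = 0.49915, 2.8961.
Z = Σ e^(−Eᵢ/kT) = e^(−0.49915) + e^(−2.8961) = 0.60705 + 0.055238 = 0.66229.
⟨E⟩ = Σ EᵢPᵢ = 41.035 meV.
S/k_B = ln Z + ⟨E⟩/kT = ln(0.66229) + 41.035/58.7 = -0.41205 + 0.69906 = 0.287.

0.287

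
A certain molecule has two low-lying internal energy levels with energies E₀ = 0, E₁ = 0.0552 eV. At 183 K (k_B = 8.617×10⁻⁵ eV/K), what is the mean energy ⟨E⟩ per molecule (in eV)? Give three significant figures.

0.00162 eV

k_BT = 8.617×10⁻⁵ × 183 K = 0.015769 eV.
Eᵢ/kT = 0, 3.5005.
Z = Σ e^(−Eᵢ/kT) = e^(−0) + e^(−3.5005) = 1.0000 + 0.030182 = 1.0302.
⟨E⟩ = Σ Eᵢ e^(−Eᵢ/kT) / Z = (0·1.0000 + 0.0552·0.030182) / 1.0302 = 0.00162 eV.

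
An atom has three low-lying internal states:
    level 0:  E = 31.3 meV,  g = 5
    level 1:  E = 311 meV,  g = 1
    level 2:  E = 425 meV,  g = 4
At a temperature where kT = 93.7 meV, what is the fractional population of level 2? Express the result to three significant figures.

Eᵢ/kT = 0.33404, 3.3191, 4.5358.
Z = Σ gᵢe^(−Eᵢ/kT) = 5·e^(−0.33404) + 1·e^(−3.3191) + 4·e^(−4.5358) = 3.5801 + 0.036185 + 0.042873 = 3.6592.
P₂ = g₂ e^(−E₂/kT) / Z = 0.042873/3.6592 = 0.0117.

0.0117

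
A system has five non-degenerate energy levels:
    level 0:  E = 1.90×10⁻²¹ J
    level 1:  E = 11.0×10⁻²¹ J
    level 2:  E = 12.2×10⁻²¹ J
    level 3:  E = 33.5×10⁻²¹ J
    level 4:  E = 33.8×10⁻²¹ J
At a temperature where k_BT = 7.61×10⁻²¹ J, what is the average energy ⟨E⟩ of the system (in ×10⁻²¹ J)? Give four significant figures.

Eᵢ/kT = 0.249671, 1.44547, 1.60315, 4.40210, 4.44152.
Z = Σ e^(−Eᵢ/kT) = e^(−0.249671) + e^(−1.44547) + e^(−1.60315) + e^(−4.40210) + e^(−4.44152) = 0.779057 + 0.235635 + 0.201262 + 0.0122516 + 0.0117780 = 1.23998.
⟨E⟩ = Σ Eᵢ e^(−Eᵢ/kT) / Z = (1.90·0.779057 + 11.0·0.235635 + 12.2·0.201262 + 33.5·0.0122516 + 33.8·0.0117780) / 1.23998 = 5.916 ×10⁻²¹ J.

5.916 ×10⁻²¹ J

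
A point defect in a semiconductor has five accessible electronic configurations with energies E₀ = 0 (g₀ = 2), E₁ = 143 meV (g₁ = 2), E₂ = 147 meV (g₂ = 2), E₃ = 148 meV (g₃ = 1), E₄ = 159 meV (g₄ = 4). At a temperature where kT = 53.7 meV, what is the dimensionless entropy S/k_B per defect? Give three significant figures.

Eᵢ/kT = 0, 2.6629, 2.7374, 2.7561, 2.9609.
Z = Σ gᵢe^(−Eᵢ/kT) = 2·e^(−0) + 2·e^(−2.6629) + 2·e^(−2.7374) + 1·e^(−2.7561) + 4·e^(−2.9609) = 2.0000 + 0.13949 + 0.12948 + 0.063539 + 0.20709 = 2.5396.
⟨E⟩ = Σ EᵢPᵢ = 32.018 meV.
S/k_B = ln Z + ⟨E⟩/kT = ln(2.5396) + 32.018/53.7 = 0.93201 + 0.59624 = 1.53.

1.53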